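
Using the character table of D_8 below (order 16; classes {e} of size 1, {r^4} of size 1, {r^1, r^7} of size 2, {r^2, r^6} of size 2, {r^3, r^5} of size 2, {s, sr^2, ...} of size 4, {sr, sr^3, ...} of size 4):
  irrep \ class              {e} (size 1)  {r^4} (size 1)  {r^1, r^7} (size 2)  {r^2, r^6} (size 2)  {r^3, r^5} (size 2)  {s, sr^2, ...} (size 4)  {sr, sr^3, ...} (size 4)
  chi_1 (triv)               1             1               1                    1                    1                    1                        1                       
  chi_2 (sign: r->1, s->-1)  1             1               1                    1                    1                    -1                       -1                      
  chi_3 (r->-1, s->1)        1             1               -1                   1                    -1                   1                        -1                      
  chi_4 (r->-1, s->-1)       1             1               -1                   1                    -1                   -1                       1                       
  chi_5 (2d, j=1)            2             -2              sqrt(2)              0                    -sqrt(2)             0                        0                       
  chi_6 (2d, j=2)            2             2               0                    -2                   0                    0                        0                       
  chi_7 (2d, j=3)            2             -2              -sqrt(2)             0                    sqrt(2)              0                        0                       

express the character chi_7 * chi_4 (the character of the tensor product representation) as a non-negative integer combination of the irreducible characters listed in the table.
chi_7 tensor chi_4 = chi_5 (all other irreducibles have multiplicity 0).

Justification: The character of a tensor product is the pointwise product (chi_7 * chi_4)(C) = chi_7(C) * chi_4(C):
  {e}: (2)*(1), {r^4}: (-2)*(1), {r^1, r^7}: (-sqrt(2))*(-1), {r^2, r^6}: (0)*(1), {r^3, r^5}: (sqrt(2))*(-1), {s, sr^2, ...}: (0)*(-1), {sr, sr^3, ...}: (0)*(1)
so (chi_7 * chi_4) takes values
  {e} -> 2, {r^4} -> -2, {r^1, r^7} -> sqrt(2), {r^2, r^6} -> 0, {r^3, r^5} -> -sqrt(2), {s, sr^2, ...} -> 0, {sr, sr^3, ...} -> 0.
Now take the inner product of this character with each irreducible chi from the table, <chi_7*chi_4, chi> = (1/16) sum_C |C| (chi_7*chi_4)(C) conj(chi(C)):
  <chi_7*chi_4, chi_1> = (1/16)[1*(2)*conj(1) + 1*(-2)*conj(1) + 2*(sqrt(2))*conj(1) + 2*(0)*conj(1) + 2*(-sqrt(2))*conj(1) + 4*(0)*conj(1) + 4*(0)*conj(1)]
      = (1/16)[(2) + (-2) + (2*sqrt(2)) + (0) + (-2*sqrt(2)) + (0) + (0)] = 0/16 = 0
  <chi_7*chi_4, chi_2> = (1/16)[1*(2)*conj(1) + 1*(-2)*conj(1) + 2*(sqrt(2))*conj(1) + 2*(0)*conj(1) + 2*(-sqrt(2))*conj(1) + 4*(0)*conj(-1) + 4*(0)*conj(-1)]
      = (1/16)[(2) + (-2) + (2*sqrt(2)) + (0) + (-2*sqrt(2)) + (0) + (0)] = 0/16 = 0
  <chi_7*chi_4, chi_3> = (1/16)[1*(2)*conj(1) + 1*(-2)*conj(1) + 2*(sqrt(2))*conj(-1) + 2*(0)*conj(1) + 2*(-sqrt(2))*conj(-1) + 4*(0)*conj(1) + 4*(0)*conj(-1)]
      = (1/16)[(2) + (-2) + (-2*sqrt(2)) + (0) + (2*sqrt(2)) + (0) + (0)] = 0/16 = 0
  <chi_7*chi_4, chi_4> = (1/16)[1*(2)*conj(1) + 1*(-2)*conj(1) + 2*(sqrt(2))*conj(-1) + 2*(0)*conj(1) + 2*(-sqrt(2))*conj(-1) + 4*(0)*conj(-1) + 4*(0)*conj(1)]
      = (1/16)[(2) + (-2) + (-2*sqrt(2)) + (0) + (2*sqrt(2)) + (0) + (0)] = 0/16 = 0
  <chi_7*chi_4, chi_5> = (1/16)[1*(2)*conj(2) + 1*(-2)*conj(-2) + 2*(sqrt(2))*conj(sqrt(2)) + 2*(0)*conj(0) + 2*(-sqrt(2))*conj(-sqrt(2)) + 4*(0)*conj(0) + 4*(0)*conj(0)]
      = (1/16)[(4) + (4) + (4) + (0) + (4) + (0) + (0)] = 16/16 = 1
  <chi_7*chi_4, chi_6> = (1/16)[1*(2)*conj(2) + 1*(-2)*conj(2) + 2*(sqrt(2))*conj(0) + 2*(0)*conj(-2) + 2*(-sqrt(2))*conj(0) + 4*(0)*conj(0) + 4*(0)*conj(0)]
      = (1/16)[(4) + (-4) + (0) + (0) + (0) + (0) + (0)] = 0/16 = 0
  <chi_7*chi_4, chi_7> = (1/16)[1*(2)*conj(2) + 1*(-2)*conj(-2) + 2*(sqrt(2))*conj(-sqrt(2)) + 2*(0)*conj(0) + 2*(-sqrt(2))*conj(sqrt(2)) + 4*(0)*conj(0) + 4*(0)*conj(0)]
      = (1/16)[(4) + (4) + (-4) + (0) + (-4) + (0) + (0)] = 0/16 = 0
Hence the multiplicities are chi_5: 1. Dimension check: dim(chi_7)*dim(chi_4) = 2*1 = 2 and sum (mult * dim) = 1*2 = 2.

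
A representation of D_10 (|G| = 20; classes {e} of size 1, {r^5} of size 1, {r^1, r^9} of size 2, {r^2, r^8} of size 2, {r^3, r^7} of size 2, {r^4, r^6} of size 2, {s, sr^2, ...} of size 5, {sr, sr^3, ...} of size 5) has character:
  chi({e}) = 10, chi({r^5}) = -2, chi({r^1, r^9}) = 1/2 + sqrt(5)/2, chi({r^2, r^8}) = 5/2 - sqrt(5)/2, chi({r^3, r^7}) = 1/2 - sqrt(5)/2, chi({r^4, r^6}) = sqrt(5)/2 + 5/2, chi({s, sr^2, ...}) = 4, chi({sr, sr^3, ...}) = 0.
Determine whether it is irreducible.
Not irreducible (reducible): <chi, chi> = 11 > 1.

Reasoning: <chi, chi> = (1/|G|) sum_C |C| * |chi(C)|^2 = (1/20)[1*|10|^2 + 1*|-2|^2 + 2*|1/2 + sqrt(5)/2|^2 + 2*|5/2 - sqrt(5)/2|^2 + 2*|1/2 - sqrt(5)/2|^2 + 2*|sqrt(5)/2 + 5/2|^2 + 5*|4|^2 + 5*|0|^2]
  = (1/20)[(100) + (4) + (sqrt(5) + 3) + (15 - 5*sqrt(5)) + (3 - sqrt(5)) + (5*sqrt(5) + 15) + (80) + (0)] = 220/20 = 11.
A character is irreducible iff <chi, chi> = 1, so this representation is reducible.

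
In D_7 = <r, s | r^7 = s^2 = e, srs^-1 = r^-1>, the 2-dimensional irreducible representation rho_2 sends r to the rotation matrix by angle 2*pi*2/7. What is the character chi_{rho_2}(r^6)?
chi_{rho_2}(r^6) = 2*cos(2*pi*2*6/7) = -2*cos(3*pi/7)

Working: rho_2(r^6) is rotation by angle 2*pi*2*6/7, whose trace is 2*cos(2*pi*2*6/7) = -2*cos(3*pi/7).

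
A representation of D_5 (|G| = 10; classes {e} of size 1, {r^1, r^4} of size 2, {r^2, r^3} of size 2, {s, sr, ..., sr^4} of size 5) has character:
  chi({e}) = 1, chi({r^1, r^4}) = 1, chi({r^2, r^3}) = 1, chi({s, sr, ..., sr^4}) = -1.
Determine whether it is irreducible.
Irreducible: <chi, chi> = 1.

Solution. <chi, chi> = (1/|G|) sum_C |C| * |chi(C)|^2 = (1/10)[1*|1|^2 + 2*|1|^2 + 2*|1|^2 + 5*|-1|^2]
  = (1/10)[(1) + (2) + (2) + (5)] = 10/10 = 1.
A character is irreducible iff <chi, chi> = 1, so this representation is irreducible.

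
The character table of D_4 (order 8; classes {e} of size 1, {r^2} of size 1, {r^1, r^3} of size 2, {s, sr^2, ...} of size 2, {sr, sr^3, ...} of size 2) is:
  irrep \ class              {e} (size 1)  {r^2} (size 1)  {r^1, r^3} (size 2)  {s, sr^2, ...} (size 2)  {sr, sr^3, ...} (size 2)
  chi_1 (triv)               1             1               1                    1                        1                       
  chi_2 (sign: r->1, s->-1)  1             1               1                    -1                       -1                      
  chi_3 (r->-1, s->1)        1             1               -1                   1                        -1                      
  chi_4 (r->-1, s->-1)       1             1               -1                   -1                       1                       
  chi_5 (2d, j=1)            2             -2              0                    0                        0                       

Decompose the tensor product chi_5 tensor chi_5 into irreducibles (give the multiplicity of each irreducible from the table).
chi_5 tensor chi_5 = chi_1 + chi_2 + chi_3 + chi_4 (all other irreducibles have multiplicity 0).

Proof sketch: The character of a tensor product is the pointwise product (chi_5 * chi_5)(C) = chi_5(C) * chi_5(C):
  {e}: (2)*(2), {r^2}: (-2)*(-2), {r^1, r^3}: (0)*(0), {s, sr^2, ...}: (0)*(0), {sr, sr^3, ...}: (0)*(0)
so (chi_5 * chi_5) takes values
  {e} -> 4, {r^2} -> 4, {r^1, r^3} -> 0, {s, sr^2, ...} -> 0, {sr, sr^3, ...} -> 0.
Now take the inner product of this character with each irreducible chi from the table, <chi_5*chi_5, chi> = (1/8) sum_C |C| (chi_5*chi_5)(C) conj(chi(C)):
  <chi_5*chi_5, chi_1> = (1/8)[1*(4)*conj(1) + 1*(4)*conj(1) + 2*(0)*conj(1) + 2*(0)*conj(1) + 2*(0)*conj(1)]
      = (1/8)[(4) + (4) + (0) + (0) + (0)] = 8/8 = 1
  <chi_5*chi_5, chi_2> = (1/8)[1*(4)*conj(1) + 1*(4)*conj(1) + 2*(0)*conj(1) + 2*(0)*conj(-1) + 2*(0)*conj(-1)]
      = (1/8)[(4) + (4) + (0) + (0) + (0)] = 8/8 = 1
  <chi_5*chi_5, chi_3> = (1/8)[1*(4)*conj(1) + 1*(4)*conj(1) + 2*(0)*conj(-1) + 2*(0)*conj(1) + 2*(0)*conj(-1)]
      = (1/8)[(4) + (4) + (0) + (0) + (0)] = 8/8 = 1
  <chi_5*chi_5, chi_4> = (1/8)[1*(4)*conj(1) + 1*(4)*conj(1) + 2*(0)*conj(-1) + 2*(0)*conj(-1) + 2*(0)*conj(1)]
      = (1/8)[(4) + (4) + (0) + (0) + (0)] = 8/8 = 1
  <chi_5*chi_5, chi_5> = (1/8)[1*(4)*conj(2) + 1*(4)*conj(-2) + 2*(0)*conj(0) + 2*(0)*conj(0) + 2*(0)*conj(0)]
      = (1/8)[(8) + (-8) + (0) + (0) + (0)] = 0/8 = 0
Hence the multiplicities are chi_1: 1, chi_2: 1, chi_3: 1, chi_4: 1. Dimension check: dim(chi_5)*dim(chi_5) = 2*2 = 4 and sum (mult * dim) = 1*1 + 1*1 + 1*1 + 1*1 = 4.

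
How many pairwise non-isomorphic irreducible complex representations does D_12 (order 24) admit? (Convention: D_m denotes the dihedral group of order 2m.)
9

Details: The number of irreducible complex representations of a finite group equals its number of conjugacy classes. D_12 has 9 conjugacy classes (n/2 + 3 for n even), so D_12 (order 24) has exactly 9 irreducible complex representations.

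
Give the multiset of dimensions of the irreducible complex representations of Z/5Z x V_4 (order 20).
Dimensions: 1, 1, 1, 1, 1, 1, 1, 1, 1, 1, 1, 1, 1, 1, 1, 1, 1, 1, 1, 1

Derivation: There are 20 irreducibles (= number of conjugacy classes). Their dimensions d_i satisfy sum d_i^2 = |G| = 20: 1 + 1 + 1 + 1 + 1 + 1 + 1 + 1 + 1 + 1 + 1 + 1 + 1 + 1 + 1 + 1 + 1 + 1 + 1 + 1 = 20. (For the product with Z/5Z: each of the 5 1-dim characters of Z/5Z tensors with each irrep of V_4, giving 5 copies of each V_4-dimension.)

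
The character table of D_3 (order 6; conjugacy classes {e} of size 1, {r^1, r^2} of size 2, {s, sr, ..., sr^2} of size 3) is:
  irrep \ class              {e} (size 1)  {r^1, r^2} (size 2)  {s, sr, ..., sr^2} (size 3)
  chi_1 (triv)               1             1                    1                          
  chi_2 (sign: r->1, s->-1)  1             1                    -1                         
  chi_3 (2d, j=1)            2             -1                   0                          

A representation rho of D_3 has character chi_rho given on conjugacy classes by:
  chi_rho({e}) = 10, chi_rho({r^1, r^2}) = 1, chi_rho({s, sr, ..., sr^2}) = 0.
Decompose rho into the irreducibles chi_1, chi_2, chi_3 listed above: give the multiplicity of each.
Multiplicities: chi_1: 2, chi_2: 2, chi_3: 3.

Solution. Use <chi_rho, chi> = (1/|G|) sum_C |C| * chi_rho(C) * conj(chi(C)) with |G| = 6 for each irreducible chi in the table:
  <chi_rho, chi_1> = (1/6)[1*(10)*conj(1) + 2*(1)*conj(1) + 3*(0)*conj(1)]
      = (1/6)[(10) + (2) + (0)] = 12/6 = 2
  <chi_rho, chi_2> = (1/6)[1*(10)*conj(1) + 2*(1)*conj(1) + 3*(0)*conj(-1)]
      = (1/6)[(10) + (2) + (0)] = 12/6 = 2
  <chi_rho, chi_3> = (1/6)[1*(10)*conj(2) + 2*(1)*conj(-1) + 3*(0)*conj(0)]
      = (1/6)[(20) + (-2) + (0)] = 18/6 = 3
Dimension check: dim(rho) = sum (mult * dim) = 2*1 + 2*1 + 3*2 = 10 = chi_rho(e) = 10.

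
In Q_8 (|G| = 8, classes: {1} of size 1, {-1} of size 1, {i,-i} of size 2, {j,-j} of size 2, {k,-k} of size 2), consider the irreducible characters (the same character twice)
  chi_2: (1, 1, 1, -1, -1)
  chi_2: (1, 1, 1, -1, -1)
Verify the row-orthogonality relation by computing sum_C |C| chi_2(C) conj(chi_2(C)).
Sum = 8 = |G| = 8; so <chi_2, chi_2> = 1 (norm-1 confirms irreducibility).

Justification: Compute term by term over conjugacy classes (|C| * chi_2(C) * conj(chi_2(C))):
  1*(1)*conj(1) + 1*(1)*conj(1) + 2*(1)*conj(1) + 2*(-1)*conj(-1) + 2*(-1)*conj(-1)
  = (1) + (1) + (2) + (2) + (2)
  = 8.
Dividing by |G| = 8 gives 8/8 = 1, matching the row-orthogonality relation <chi_2, chi_2> = [chi_2 = chi_2].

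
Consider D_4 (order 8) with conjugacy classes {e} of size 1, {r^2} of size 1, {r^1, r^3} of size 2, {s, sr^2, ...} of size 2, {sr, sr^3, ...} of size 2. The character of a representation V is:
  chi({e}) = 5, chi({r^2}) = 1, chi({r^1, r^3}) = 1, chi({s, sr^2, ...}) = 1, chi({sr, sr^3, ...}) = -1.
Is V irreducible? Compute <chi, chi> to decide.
Not irreducible (reducible): <chi, chi> = 4 > 1.

Justification: <chi, chi> = (1/|G|) sum_C |C| * |chi(C)|^2 = (1/8)[1*|5|^2 + 1*|1|^2 + 2*|1|^2 + 2*|1|^2 + 2*|-1|^2]
  = (1/8)[(25) + (1) + (2) + (2) + (2)] = 32/8 = 4.
A character is irreducible iff <chi, chi> = 1, so this representation is reducible.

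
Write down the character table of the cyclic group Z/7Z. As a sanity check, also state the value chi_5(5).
Character table of Z/7Z (irreps indexed chi_0,...,chi_6 with chi_k(m) = zeta_7^(k*m), zeta_7 = exp(2*pi*i/7)):
  irrep \ class  {0} (size 1)  {1} (size 1)    {2} (size 1)    {3} (size 1)    {4} (size 1)    {5} (size 1)    {6} (size 1)  
  chi_0          1             1               1               1               1               1               1             
  chi_1          1             exp(2*I*pi/7)   exp(4*I*pi/7)   exp(6*I*pi/7)   exp(-6*I*pi/7)  exp(-4*I*pi/7)  exp(-2*I*pi/7)
  chi_2          1             exp(4*I*pi/7)   exp(-6*I*pi/7)  exp(-2*I*pi/7)  exp(2*I*pi/7)   exp(6*I*pi/7)   exp(-4*I*pi/7)
  chi_3          1             exp(6*I*pi/7)   exp(-2*I*pi/7)  exp(4*I*pi/7)   exp(-4*I*pi/7)  exp(2*I*pi/7)   exp(-6*I*pi/7)
  chi_4          1             exp(-6*I*pi/7)  exp(2*I*pi/7)   exp(-4*I*pi/7)  exp(4*I*pi/7)   exp(-2*I*pi/7)  exp(6*I*pi/7) 
  chi_5          1             exp(-4*I*pi/7)  exp(6*I*pi/7)   exp(2*I*pi/7)   exp(-2*I*pi/7)  exp(-6*I*pi/7)  exp(4*I*pi/7) 
  chi_6          1             exp(-2*I*pi/7)  exp(-4*I*pi/7)  exp(-6*I*pi/7)  exp(6*I*pi/7)   exp(4*I*pi/7)   exp(2*I*pi/7) 

Spot check: chi_5(5) = zeta_7^(5*5) = zeta_7^25 = exp(-6*I*pi/7).

Working: Z/7Z is abelian, so all 7 irreducible complex representations are 1-dimensional. They are given by chi_k(m) = zeta_7^(k*m) for k = 0,...,6. Row orthogonality: sum_m chi_k(m) conj(chi_l(m)) = 7 * [k = l].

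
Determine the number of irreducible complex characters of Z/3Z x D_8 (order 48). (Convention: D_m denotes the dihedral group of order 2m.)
21

Working: The number of irreducible complex representations of a finite group equals its number of conjugacy classes. For a direct product, #classes(G x H) = #classes(G) * #classes(H). Z/3Z has 3 classes (abelian), D_8 has 7 classes, so 3 * 7 = 21, so Z/3Z x D_8 (order 48) has exactly 21 irreducible complex representations.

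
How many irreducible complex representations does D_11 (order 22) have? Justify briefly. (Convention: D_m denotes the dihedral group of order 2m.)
7

Reasoning: The number of irreducible complex representations of a finite group equals its number of conjugacy classes. D_11 has 7 conjugacy classes ((n+3)/2 for n odd), so D_11 (order 22) has exactly 7 irreducible complex representations.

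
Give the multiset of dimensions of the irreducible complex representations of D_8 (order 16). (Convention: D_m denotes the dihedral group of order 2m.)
Dimensions: 1, 1, 1, 1, 2, 2, 2

Why: There are 7 irreducibles (= number of conjugacy classes). Their dimensions d_i satisfy sum d_i^2 = |G| = 16: 1 + 1 + 1 + 1 + 4 + 4 + 4 = 16.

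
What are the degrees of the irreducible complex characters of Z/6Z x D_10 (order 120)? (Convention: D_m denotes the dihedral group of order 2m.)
Dimensions: 1, 1, 1, 1, 1, 1, 1, 1, 1, 1, 1, 1, 1, 1, 1, 1, 1, 1, 1, 1, 1, 1, 1, 1, 2, 2, 2, 2, 2, 2, 2, 2, 2, 2, 2, 2, 2, 2, 2, 2, 2, 2, 2, 2, 2, 2, 2, 2

Proof sketch: There are 48 irreducibles (= number of conjugacy classes). Their dimensions d_i satisfy sum d_i^2 = |G| = 120: 1 + 1 + 1 + 1 + 1 + 1 + 1 + 1 + 1 + 1 + 1 + 1 + 1 + 1 + 1 + 1 + 1 + 1 + 1 + 1 + 1 + 1 + 1 + 1 + 4 + 4 + 4 + 4 + 4 + 4 + 4 + 4 + 4 + 4 + 4 + 4 + 4 + 4 + 4 + 4 + 4 + 4 + 4 + 4 + 4 + 4 + 4 + 4 = 120. (For the product with Z/6Z: each of the 6 1-dim characters of Z/6Z tensors with each irrep of D_10, giving 6 copies of each D_10-dimension.)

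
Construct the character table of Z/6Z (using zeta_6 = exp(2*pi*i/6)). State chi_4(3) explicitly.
Character table of Z/6Z (irreps indexed chi_0,...,chi_5 with chi_k(m) = zeta_6^(k*m), zeta_6 = exp(2*pi*i/6)):
  irrep \ class  {0} (size 1)  {1} (size 1)    {2} (size 1)    {3} (size 1)  {4} (size 1)    {5} (size 1)  
  chi_0          1             1               1               1             1               1             
  chi_1          1             exp(I*pi/3)     exp(2*I*pi/3)   -1            exp(-2*I*pi/3)  exp(-I*pi/3)  
  chi_2          1             exp(2*I*pi/3)   exp(-2*I*pi/3)  1             exp(2*I*pi/3)   exp(-2*I*pi/3)
  chi_3          1             -1              1               -1            1               -1            
  chi_4          1             exp(-2*I*pi/3)  exp(2*I*pi/3)   1             exp(-2*I*pi/3)  exp(2*I*pi/3) 
  chi_5          1             exp(-I*pi/3)    exp(-2*I*pi/3)  -1            exp(2*I*pi/3)   exp(I*pi/3)   

Spot check: chi_4(3) = zeta_6^(4*3) = zeta_6^12 = 1.

Details: Z/6Z is abelian, so all 6 irreducible complex representations are 1-dimensional. They are given by chi_k(m) = zeta_6^(k*m) for k = 0,...,5. Row orthogonality: sum_m chi_k(m) conj(chi_l(m)) = 6 * [k = l].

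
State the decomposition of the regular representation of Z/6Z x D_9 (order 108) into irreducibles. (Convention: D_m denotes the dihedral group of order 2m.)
Each irreducible V_i of dimension d_i appears with multiplicity d_i, i.e. rho_reg = (direct sum over all irreducibles V_i) d_i V_i. The irreducible dimensions for Z/6Z x D_9 are 1, 1, 1, 1, 1, 1, 1, 1, 1, 1, 1, 1, 2, 2, 2, 2, 2, 2, 2, 2, 2, 2, 2, 2, 2, 2, 2, 2, 2, 2, 2, 2, 2, 2, 2, 2: 12 irreducibles of dimension 1, each with multiplicity 1; 24 irreducibles of dimension 2, each with multiplicity 2. Total dimension 12*1*1 + 24*2*2 = 108 = |G|.

Derivation: General theorem: in the regular representation of a finite group G, each irreducible appears with multiplicity equal to its dimension. Check: dim(rho_reg) = sum d_i^2 = 1 + 1 + 1 + 1 + 1 + 1 + 1 + 1 + 1 + 1 + 1 + 1 + 4 + 4 + 4 + 4 + 4 + 4 + 4 + 4 + 4 + 4 + 4 + 4 + 4 + 4 + 4 + 4 + 4 + 4 + 4 + 4 + 4 + 4 + 4 + 4 = 108 = |G|.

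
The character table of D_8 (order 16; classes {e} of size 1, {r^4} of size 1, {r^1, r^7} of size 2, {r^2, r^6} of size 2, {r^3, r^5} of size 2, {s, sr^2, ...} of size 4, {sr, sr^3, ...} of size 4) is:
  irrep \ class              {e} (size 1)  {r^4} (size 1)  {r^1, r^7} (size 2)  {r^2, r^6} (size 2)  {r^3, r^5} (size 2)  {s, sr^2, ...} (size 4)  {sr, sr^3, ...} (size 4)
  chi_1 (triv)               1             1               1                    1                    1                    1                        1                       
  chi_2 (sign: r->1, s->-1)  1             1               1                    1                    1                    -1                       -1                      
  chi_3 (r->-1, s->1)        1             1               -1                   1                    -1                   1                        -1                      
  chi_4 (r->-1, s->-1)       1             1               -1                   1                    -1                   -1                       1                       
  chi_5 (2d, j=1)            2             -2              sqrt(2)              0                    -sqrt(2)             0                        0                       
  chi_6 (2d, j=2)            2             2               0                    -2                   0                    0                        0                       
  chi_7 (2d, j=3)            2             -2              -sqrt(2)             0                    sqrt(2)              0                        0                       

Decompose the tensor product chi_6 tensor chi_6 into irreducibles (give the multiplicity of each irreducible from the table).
chi_6 tensor chi_6 = chi_1 + chi_2 + chi_3 + chi_4 (all other irreducibles have multiplicity 0).

Justification: The character of a tensor product is the pointwise product (chi_6 * chi_6)(C) = chi_6(C) * chi_6(C):
  {e}: (2)*(2), {r^4}: (2)*(2), {r^1, r^7}: (0)*(0), {r^2, r^6}: (-2)*(-2), {r^3, r^5}: (0)*(0), {s, sr^2, ...}: (0)*(0), {sr, sr^3, ...}: (0)*(0)
so (chi_6 * chi_6) takes values
  {e} -> 4, {r^4} -> 4, {r^1, r^7} -> 0, {r^2, r^6} -> 4, {r^3, r^5} -> 0, {s, sr^2, ...} -> 0, {sr, sr^3, ...} -> 0.
Now take the inner product of this character with each irreducible chi from the table, <chi_6*chi_6, chi> = (1/16) sum_C |C| (chi_6*chi_6)(C) conj(chi(C)):
  <chi_6*chi_6, chi_1> = (1/16)[1*(4)*conj(1) + 1*(4)*conj(1) + 2*(0)*conj(1) + 2*(4)*conj(1) + 2*(0)*conj(1) + 4*(0)*conj(1) + 4*(0)*conj(1)]
      = (1/16)[(4) + (4) + (0) + (8) + (0) + (0) + (0)] = 16/16 = 1
  <chi_6*chi_6, chi_2> = (1/16)[1*(4)*conj(1) + 1*(4)*conj(1) + 2*(0)*conj(1) + 2*(4)*conj(1) + 2*(0)*conj(1) + 4*(0)*conj(-1) + 4*(0)*conj(-1)]
      = (1/16)[(4) + (4) + (0) + (8) + (0) + (0) + (0)] = 16/16 = 1
  <chi_6*chi_6, chi_3> = (1/16)[1*(4)*conj(1) + 1*(4)*conj(1) + 2*(0)*conj(-1) + 2*(4)*conj(1) + 2*(0)*conj(-1) + 4*(0)*conj(1) + 4*(0)*conj(-1)]
      = (1/16)[(4) + (4) + (0) + (8) + (0) + (0) + (0)] = 16/16 = 1
  <chi_6*chi_6, chi_4> = (1/16)[1*(4)*conj(1) + 1*(4)*conj(1) + 2*(0)*conj(-1) + 2*(4)*conj(1) + 2*(0)*conj(-1) + 4*(0)*conj(-1) + 4*(0)*conj(1)]
      = (1/16)[(4) + (4) + (0) + (8) + (0) + (0) + (0)] = 16/16 = 1
  <chi_6*chi_6, chi_5> = (1/16)[1*(4)*conj(2) + 1*(4)*conj(-2) + 2*(0)*conj(sqrt(2)) + 2*(4)*conj(0) + 2*(0)*conj(-sqrt(2)) + 4*(0)*conj(0) + 4*(0)*conj(0)]
      = (1/16)[(8) + (-8) + (0) + (0) + (0) + (0) + (0)] = 0/16 = 0
  <chi_6*chi_6, chi_6> = (1/16)[1*(4)*conj(2) + 1*(4)*conj(2) + 2*(0)*conj(0) + 2*(4)*conj(-2) + 2*(0)*conj(0) + 4*(0)*conj(0) + 4*(0)*conj(0)]
      = (1/16)[(8) + (8) + (0) + (-16) + (0) + (0) + (0)] = 0/16 = 0
  <chi_6*chi_6, chi_7> = (1/16)[1*(4)*conj(2) + 1*(4)*conj(-2) + 2*(0)*conj(-sqrt(2)) + 2*(4)*conj(0) + 2*(0)*conj(sqrt(2)) + 4*(0)*conj(0) + 4*(0)*conj(0)]
      = (1/16)[(8) + (-8) + (0) + (0) + (0) + (0) + (0)] = 0/16 = 0
Hence the multiplicities are chi_1: 1, chi_2: 1, chi_3: 1, chi_4: 1. Dimension check: dim(chi_6)*dim(chi_6) = 2*2 = 4 and sum (mult * dim) = 1*1 + 1*1 + 1*1 + 1*1 = 4.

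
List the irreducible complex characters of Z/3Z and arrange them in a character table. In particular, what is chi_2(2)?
Character table of Z/3Z (irreps indexed chi_0,...,chi_2 with chi_k(m) = zeta_3^(k*m), zeta_3 = exp(2*pi*i/3)):
  irrep \ class  {0} (size 1)  {1} (size 1)    {2} (size 1)  
  chi_0          1             1               1             
  chi_1          1             exp(2*I*pi/3)   exp(-2*I*pi/3)
  chi_2          1             exp(-2*I*pi/3)  exp(2*I*pi/3) 

Spot check: chi_2(2) = zeta_3^(2*2) = zeta_3^4 = exp(2*I*pi/3).

Details: Z/3Z is abelian, so all 3 irreducible complex representations are 1-dimensional. They are given by chi_k(m) = zeta_3^(k*m) for k = 0,...,2. Row orthogonality: sum_m chi_k(m) conj(chi_l(m)) = 3 * [k = l].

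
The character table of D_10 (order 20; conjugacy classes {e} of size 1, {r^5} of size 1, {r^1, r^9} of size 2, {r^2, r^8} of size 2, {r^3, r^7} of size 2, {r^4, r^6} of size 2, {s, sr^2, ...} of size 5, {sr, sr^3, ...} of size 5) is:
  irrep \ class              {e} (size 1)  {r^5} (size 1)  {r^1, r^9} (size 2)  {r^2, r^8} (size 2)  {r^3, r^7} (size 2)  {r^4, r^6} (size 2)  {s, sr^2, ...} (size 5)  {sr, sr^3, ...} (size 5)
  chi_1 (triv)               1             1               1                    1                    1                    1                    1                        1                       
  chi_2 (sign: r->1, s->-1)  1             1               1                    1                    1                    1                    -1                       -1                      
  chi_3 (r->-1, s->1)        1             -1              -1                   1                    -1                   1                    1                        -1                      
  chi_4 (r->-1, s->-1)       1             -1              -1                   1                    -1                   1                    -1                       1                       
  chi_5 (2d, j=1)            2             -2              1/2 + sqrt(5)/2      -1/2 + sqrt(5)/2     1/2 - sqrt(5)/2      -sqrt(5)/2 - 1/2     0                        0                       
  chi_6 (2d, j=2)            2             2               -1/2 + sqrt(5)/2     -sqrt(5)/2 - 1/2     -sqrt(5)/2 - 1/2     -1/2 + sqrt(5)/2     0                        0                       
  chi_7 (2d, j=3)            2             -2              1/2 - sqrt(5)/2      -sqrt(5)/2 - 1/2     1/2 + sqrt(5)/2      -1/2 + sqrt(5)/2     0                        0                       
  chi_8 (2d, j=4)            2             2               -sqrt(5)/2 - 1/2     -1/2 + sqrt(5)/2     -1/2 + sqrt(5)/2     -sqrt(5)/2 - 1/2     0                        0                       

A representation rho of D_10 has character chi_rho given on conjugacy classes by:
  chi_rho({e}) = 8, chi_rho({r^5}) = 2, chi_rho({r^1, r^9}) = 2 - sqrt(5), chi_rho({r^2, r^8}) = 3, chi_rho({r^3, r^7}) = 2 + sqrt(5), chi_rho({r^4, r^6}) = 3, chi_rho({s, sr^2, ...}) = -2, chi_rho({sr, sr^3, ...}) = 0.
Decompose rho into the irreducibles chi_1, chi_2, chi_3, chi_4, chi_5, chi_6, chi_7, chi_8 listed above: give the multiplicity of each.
Multiplicities: chi_1: 1, chi_2: 2, chi_3: 0, chi_4: 1, chi_5: 0, chi_6: 0, chi_7: 1, chi_8: 1.

Details: Use <chi_rho, chi> = (1/|G|) sum_C |C| * chi_rho(C) * conj(chi(C)) with |G| = 20 for each irreducible chi in the table:
  <chi_rho, chi_1> = (1/20)[1*(8)*conj(1) + 1*(2)*conj(1) + 2*(2 - sqrt(5))*conj(1) + 2*(3)*conj(1) + 2*(2 + sqrt(5))*conj(1) + 2*(3)*conj(1) + 5*(-2)*conj(1) + 5*(0)*conj(1)]
      = (1/20)[(8) + (2) + (4 - 2*sqrt(5)) + (6) + (4 + 2*sqrt(5)) + (6) + (-10) + (0)] = 20/20 = 1
  <chi_rho, chi_2> = (1/20)[1*(8)*conj(1) + 1*(2)*conj(1) + 2*(2 - sqrt(5))*conj(1) + 2*(3)*conj(1) + 2*(2 + sqrt(5))*conj(1) + 2*(3)*conj(1) + 5*(-2)*conj(-1) + 5*(0)*conj(-1)]
      = (1/20)[(8) + (2) + (4 - 2*sqrt(5)) + (6) + (4 + 2*sqrt(5)) + (6) + (10) + (0)] = 40/20 = 2
  <chi_rho, chi_3> = (1/20)[1*(8)*conj(1) + 1*(2)*conj(-1) + 2*(2 - sqrt(5))*conj(-1) + 2*(3)*conj(1) + 2*(2 + sqrt(5))*conj(-1) + 2*(3)*conj(1) + 5*(-2)*conj(1) + 5*(0)*conj(-1)]
      = (1/20)[(8) + (-2) + (-4 + 2*sqrt(5)) + (6) + (-2*sqrt(5) - 4) + (6) + (-10) + (0)] = 0/20 = 0
  <chi_rho, chi_4> = (1/20)[1*(8)*conj(1) + 1*(2)*conj(-1) + 2*(2 - sqrt(5))*conj(-1) + 2*(3)*conj(1) + 2*(2 + sqrt(5))*conj(-1) + 2*(3)*conj(1) + 5*(-2)*conj(-1) + 5*(0)*conj(1)]
      = (1/20)[(8) + (-2) + (-4 + 2*sqrt(5)) + (6) + (-2*sqrt(5) - 4) + (6) + (10) + (0)] = 20/20 = 1
  <chi_rho, chi_5> = (1/20)[1*(8)*conj(2) + 1*(2)*conj(-2) + 2*(2 - sqrt(5))*conj(1/2 + sqrt(5)/2) + 2*(3)*conj(-1/2 + sqrt(5)/2) + 2*(2 + sqrt(5))*conj(1/2 - sqrt(5)/2) + 2*(3)*conj(-sqrt(5)/2 - 1/2) + 5*(-2)*conj(0) + 5*(0)*conj(0)]
      = (1/20)[(16) + (-4) + (-3 + sqrt(5)) + (-3 + 3*sqrt(5)) + (-3 - sqrt(5)) + (-3*sqrt(5) - 3) + (0) + (0)] = 0/20 = 0
  <chi_rho, chi_6> = (1/20)[1*(8)*conj(2) + 1*(2)*conj(2) + 2*(2 - sqrt(5))*conj(-1/2 + sqrt(5)/2) + 2*(3)*conj(-sqrt(5)/2 - 1/2) + 2*(2 + sqrt(5))*conj(-sqrt(5)/2 - 1/2) + 2*(3)*conj(-1/2 + sqrt(5)/2) + 5*(-2)*conj(0) + 5*(0)*conj(0)]
      = (1/20)[(16) + (4) + (-7 + 3*sqrt(5)) + (-3*sqrt(5) - 3) + (-7 - 3*sqrt(5)) + (-3 + 3*sqrt(5)) + (0) + (0)] = 0/20 = 0
  <chi_rho, chi_7> = (1/20)[1*(8)*conj(2) + 1*(2)*conj(-2) + 2*(2 - sqrt(5))*conj(1/2 - sqrt(5)/2) + 2*(3)*conj(-sqrt(5)/2 - 1/2) + 2*(2 + sqrt(5))*conj(1/2 + sqrt(5)/2) + 2*(3)*conj(-1/2 + sqrt(5)/2) + 5*(-2)*conj(0) + 5*(0)*conj(0)]
      = (1/20)[(16) + (-4) + (7 - 3*sqrt(5)) + (-3*sqrt(5) - 3) + (3*sqrt(5) + 7) + (-3 + 3*sqrt(5)) + (0) + (0)] = 20/20 = 1
  <chi_rho, chi_8> = (1/20)[1*(8)*conj(2) + 1*(2)*conj(2) + 2*(2 - sqrt(5))*conj(-sqrt(5)/2 - 1/2) + 2*(3)*conj(-1/2 + sqrt(5)/2) + 2*(2 + sqrt(5))*conj(-1/2 + sqrt(5)/2) + 2*(3)*conj(-sqrt(5)/2 - 1/2) + 5*(-2)*conj(0) + 5*(0)*conj(0)]
      = (1/20)[(16) + (4) + (3 - sqrt(5)) + (-3 + 3*sqrt(5)) + (sqrt(5) + 3) + (-3*sqrt(5) - 3) + (0) + (0)] = 20/20 = 1
Dimension check: dim(rho) = sum (mult * dim) = 1*1 + 2*1 + 0*1 + 1*1 + 0*2 + 0*2 + 1*2 + 1*2 = 8 = chi_rho(e) = 8.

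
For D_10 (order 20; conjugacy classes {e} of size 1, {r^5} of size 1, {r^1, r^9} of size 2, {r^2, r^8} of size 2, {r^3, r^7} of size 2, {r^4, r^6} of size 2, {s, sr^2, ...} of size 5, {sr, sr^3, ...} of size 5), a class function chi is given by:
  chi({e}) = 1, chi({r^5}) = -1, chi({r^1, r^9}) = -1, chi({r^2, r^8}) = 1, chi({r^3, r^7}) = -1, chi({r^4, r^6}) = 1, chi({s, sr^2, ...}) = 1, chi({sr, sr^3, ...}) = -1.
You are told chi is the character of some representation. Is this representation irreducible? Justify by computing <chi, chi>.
Irreducible: <chi, chi> = 1.

Why: <chi, chi> = (1/|G|) sum_C |C| * |chi(C)|^2 = (1/20)[1*|1|^2 + 1*|-1|^2 + 2*|-1|^2 + 2*|1|^2 + 2*|-1|^2 + 2*|1|^2 + 5*|1|^2 + 5*|-1|^2]
  = (1/20)[(1) + (1) + (2) + (2) + (2) + (2) + (5) + (5)] = 20/20 = 1.
A character is irreducible iff <chi, chi> = 1, so this representation is irreducible.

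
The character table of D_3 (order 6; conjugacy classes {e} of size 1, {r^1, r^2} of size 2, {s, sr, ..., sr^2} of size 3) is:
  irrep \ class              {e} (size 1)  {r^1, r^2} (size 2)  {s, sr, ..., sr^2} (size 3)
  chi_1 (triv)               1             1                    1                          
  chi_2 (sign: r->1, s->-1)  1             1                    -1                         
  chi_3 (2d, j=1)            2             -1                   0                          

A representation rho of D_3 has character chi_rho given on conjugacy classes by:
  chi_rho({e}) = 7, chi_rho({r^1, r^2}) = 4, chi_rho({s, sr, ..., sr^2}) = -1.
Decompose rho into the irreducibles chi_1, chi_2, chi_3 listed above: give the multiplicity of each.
Multiplicities: chi_1: 2, chi_2: 3, chi_3: 1.

Justification: Use <chi_rho, chi> = (1/|G|) sum_C |C| * chi_rho(C) * conj(chi(C)) with |G| = 6 for each irreducible chi in the table:
  <chi_rho, chi_1> = (1/6)[1*(7)*conj(1) + 2*(4)*conj(1) + 3*(-1)*conj(1)]
      = (1/6)[(7) + (8) + (-3)] = 12/6 = 2
  <chi_rho, chi_2> = (1/6)[1*(7)*conj(1) + 2*(4)*conj(1) + 3*(-1)*conj(-1)]
      = (1/6)[(7) + (8) + (3)] = 18/6 = 3
  <chi_rho, chi_3> = (1/6)[1*(7)*conj(2) + 2*(4)*conj(-1) + 3*(-1)*conj(0)]
      = (1/6)[(14) + (-8) + (0)] = 6/6 = 1
Dimension check: dim(rho) = sum (mult * dim) = 2*1 + 3*1 + 1*2 = 7 = chi_rho(e) = 7.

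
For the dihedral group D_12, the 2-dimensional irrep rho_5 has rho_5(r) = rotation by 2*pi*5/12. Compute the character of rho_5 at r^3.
chi_{rho_5}(r^3) = 2*cos(2*pi*5*3/12) = 0

Reasoning: rho_5(r^3) is rotation by angle 2*pi*5*3/12, whose trace is 2*cos(2*pi*5*3/12) = 0.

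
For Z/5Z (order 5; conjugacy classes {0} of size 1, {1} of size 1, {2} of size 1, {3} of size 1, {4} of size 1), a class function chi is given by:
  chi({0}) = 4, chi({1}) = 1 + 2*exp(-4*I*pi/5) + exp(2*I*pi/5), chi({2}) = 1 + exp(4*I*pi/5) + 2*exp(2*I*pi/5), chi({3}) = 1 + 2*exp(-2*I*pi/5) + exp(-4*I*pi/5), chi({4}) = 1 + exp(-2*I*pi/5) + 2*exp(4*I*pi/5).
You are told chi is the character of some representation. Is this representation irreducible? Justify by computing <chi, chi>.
Not irreducible (reducible): <chi, chi> = 6 > 1.

Solution. <chi, chi> = (1/|G|) sum_C |C| * |chi(C)|^2 = (1/5)[1*|4|^2 + 1*|1 + 2*exp(-4*I*pi/5) + exp(2*I*pi/5)|^2 + 1*|1 + exp(4*I*pi/5) + 2*exp(2*I*pi/5)|^2 + 1*|1 + 2*exp(-2*I*pi/5) + exp(-4*I*pi/5)|^2 + 1*|1 + exp(-2*I*pi/5) + 2*exp(4*I*pi/5)|^2]
  = (1/5)[(16) + (6 + 4*exp(-4*I*pi/5) + exp(-2*I*pi/5) + exp(2*I*pi/5) + 4*exp(4*I*pi/5)) + (6 + 4*exp(-2*I*pi/5) + exp(-4*I*pi/5) + exp(4*I*pi/5) + 4*exp(2*I*pi/5)) + (6 + 4*exp(-2*I*pi/5) + exp(-4*I*pi/5) + exp(4*I*pi/5) + 4*exp(2*I*pi/5)) + (6 + 4*exp(-4*I*pi/5) + exp(-2*I*pi/5) + exp(2*I*pi/5) + 4*exp(4*I*pi/5))] = 30/5 = 6.
(Exp terms are combined using exp(i*s)*conj(exp(i*t)) = exp(i*(s-t)), and sums of them are collapsed using the identity that for every m > 1 the m distinct m-th roots of unity sum to 0, e.g. 1 + exp(2*I*pi/3) + exp(-2*I*pi/3) = 0.)
A character is irreducible iff <chi, chi> = 1, so this representation is reducible.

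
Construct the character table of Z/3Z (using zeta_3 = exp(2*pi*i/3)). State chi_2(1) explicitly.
Character table of Z/3Z (irreps indexed chi_0,...,chi_2 with chi_k(m) = zeta_3^(k*m), zeta_3 = exp(2*pi*i/3)):
  irrep \ class  {0} (size 1)  {1} (size 1)    {2} (size 1)  
  chi_0          1             1               1             
  chi_1          1             exp(2*I*pi/3)   exp(-2*I*pi/3)
  chi_2          1             exp(-2*I*pi/3)  exp(2*I*pi/3) 

Spot check: chi_2(1) = zeta_3^(2*1) = zeta_3^2 = exp(-2*I*pi/3).

Justification: Z/3Z is abelian, so all 3 irreducible complex representations are 1-dimensional. They are given by chi_k(m) = zeta_3^(k*m) for k = 0,...,2. Row orthogonality: sum_m chi_k(m) conj(chi_l(m)) = 3 * [k = l].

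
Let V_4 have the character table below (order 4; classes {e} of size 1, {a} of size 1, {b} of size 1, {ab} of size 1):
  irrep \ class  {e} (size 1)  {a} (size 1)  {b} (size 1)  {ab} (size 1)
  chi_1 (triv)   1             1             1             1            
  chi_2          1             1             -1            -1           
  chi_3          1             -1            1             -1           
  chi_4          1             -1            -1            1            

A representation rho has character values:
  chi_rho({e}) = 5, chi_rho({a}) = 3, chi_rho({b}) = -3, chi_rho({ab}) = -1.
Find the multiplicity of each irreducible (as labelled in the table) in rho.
Multiplicities: chi_1: 1, chi_2: 3, chi_3: 0, chi_4: 1.

Argument: Use <chi_rho, chi> = (1/|G|) sum_C |C| * chi_rho(C) * conj(chi(C)) with |G| = 4 for each irreducible chi in the table:
  <chi_rho, chi_1> = (1/4)[1*(5)*conj(1) + 1*(3)*conj(1) + 1*(-3)*conj(1) + 1*(-1)*conj(1)]
      = (1/4)[(5) + (3) + (-3) + (-1)] = 4/4 = 1
  <chi_rho, chi_2> = (1/4)[1*(5)*conj(1) + 1*(3)*conj(1) + 1*(-3)*conj(-1) + 1*(-1)*conj(-1)]
      = (1/4)[(5) + (3) + (3) + (1)] = 12/4 = 3
  <chi_rho, chi_3> = (1/4)[1*(5)*conj(1) + 1*(3)*conj(-1) + 1*(-3)*conj(1) + 1*(-1)*conj(-1)]
      = (1/4)[(5) + (-3) + (-3) + (1)] = 0/4 = 0
  <chi_rho, chi_4> = (1/4)[1*(5)*conj(1) + 1*(3)*conj(-1) + 1*(-3)*conj(-1) + 1*(-1)*conj(1)]
      = (1/4)[(5) + (-3) + (3) + (-1)] = 4/4 = 1
Dimension check: dim(rho) = sum (mult * dim) = 1*1 + 3*1 + 0*1 + 1*1 = 5 = chi_rho(e) = 5.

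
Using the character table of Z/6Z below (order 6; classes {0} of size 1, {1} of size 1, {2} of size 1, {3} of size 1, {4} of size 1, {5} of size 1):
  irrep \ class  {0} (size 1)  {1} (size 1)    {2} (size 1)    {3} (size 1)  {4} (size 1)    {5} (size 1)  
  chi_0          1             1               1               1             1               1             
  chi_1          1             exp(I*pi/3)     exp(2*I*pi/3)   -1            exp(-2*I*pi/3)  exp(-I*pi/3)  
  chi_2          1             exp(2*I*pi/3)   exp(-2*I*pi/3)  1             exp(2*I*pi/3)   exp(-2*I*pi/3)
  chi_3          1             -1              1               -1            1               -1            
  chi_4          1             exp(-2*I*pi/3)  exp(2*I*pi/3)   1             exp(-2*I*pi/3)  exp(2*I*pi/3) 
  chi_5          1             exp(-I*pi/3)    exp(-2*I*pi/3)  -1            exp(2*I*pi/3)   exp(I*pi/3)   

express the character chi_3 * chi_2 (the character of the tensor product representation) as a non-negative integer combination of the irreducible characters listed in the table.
chi_3 tensor chi_2 = chi_5 (all other irreducibles have multiplicity 0).

Derivation: The character of a tensor product is the pointwise product (chi_3 * chi_2)(C) = chi_3(C) * chi_2(C):
  {0}: (1)*(1), {1}: (-1)*(exp(2*I*pi/3)), {2}: (1)*(exp(-2*I*pi/3)), {3}: (-1)*(1), {4}: (1)*(exp(2*I*pi/3)), {5}: (-1)*(exp(-2*I*pi/3))
so (chi_3 * chi_2) takes values
  {0} -> 1, {1} -> -exp(2*I*pi/3), {2} -> exp(-2*I*pi/3), {3} -> -1, {4} -> exp(2*I*pi/3), {5} -> -exp(-2*I*pi/3).
Now take the inner product of this character with each irreducible chi from the table, <chi_3*chi_2, chi> = (1/6) sum_C |C| (chi_3*chi_2)(C) conj(chi(C)):
  <chi_3*chi_2, chi_0> = (1/6)[1*(1)*conj(1) + 1*(-exp(2*I*pi/3))*conj(1) + 1*(exp(-2*I*pi/3))*conj(1) + 1*(-1)*conj(1) + 1*(exp(2*I*pi/3))*conj(1) + 1*(-exp(-2*I*pi/3))*conj(1)]
      = (1/6)[(1) + (-exp(2*I*pi/3)) + (exp(-2*I*pi/3)) + (-1) + (exp(2*I*pi/3)) + (-exp(-2*I*pi/3))] = 0/6 = 0
  <chi_3*chi_2, chi_1> = (1/6)[1*(1)*conj(1) + 1*(-exp(2*I*pi/3))*conj(exp(I*pi/3)) + 1*(exp(-2*I*pi/3))*conj(exp(2*I*pi/3)) + 1*(-1)*conj(-1) + 1*(exp(2*I*pi/3))*conj(exp(-2*I*pi/3)) + 1*(-exp(-2*I*pi/3))*conj(exp(-I*pi/3))]
      = (1/6)[(1) + (-exp(I*pi/3)) + (exp(2*I*pi/3)) + (1) + (exp(-2*I*pi/3)) + (-exp(-I*pi/3))] = 0/6 = 0
  <chi_3*chi_2, chi_2> = (1/6)[1*(1)*conj(1) + 1*(-exp(2*I*pi/3))*conj(exp(2*I*pi/3)) + 1*(exp(-2*I*pi/3))*conj(exp(-2*I*pi/3)) + 1*(-1)*conj(1) + 1*(exp(2*I*pi/3))*conj(exp(2*I*pi/3)) + 1*(-exp(-2*I*pi/3))*conj(exp(-2*I*pi/3))]
      = (1/6)[(1) + (-1) + (1) + (-1) + (1) + (-1)] = 0/6 = 0
  <chi_3*chi_2, chi_3> = (1/6)[1*(1)*conj(1) + 1*(-exp(2*I*pi/3))*conj(-1) + 1*(exp(-2*I*pi/3))*conj(1) + 1*(-1)*conj(-1) + 1*(exp(2*I*pi/3))*conj(1) + 1*(-exp(-2*I*pi/3))*conj(-1)]
      = (1/6)[(1) + (exp(2*I*pi/3)) + (exp(-2*I*pi/3)) + (1) + (exp(2*I*pi/3)) + (exp(-2*I*pi/3))] = 0/6 = 0
  <chi_3*chi_2, chi_4> = (1/6)[1*(1)*conj(1) + 1*(-exp(2*I*pi/3))*conj(exp(-2*I*pi/3)) + 1*(exp(-2*I*pi/3))*conj(exp(2*I*pi/3)) + 1*(-1)*conj(1) + 1*(exp(2*I*pi/3))*conj(exp(-2*I*pi/3)) + 1*(-exp(-2*I*pi/3))*conj(exp(2*I*pi/3))]
      = (1/6)[(1) + (-exp(-2*I*pi/3)) + (exp(2*I*pi/3)) + (-1) + (exp(-2*I*pi/3)) + (-exp(2*I*pi/3))] = 0/6 = 0
  <chi_3*chi_2, chi_5> = (1/6)[1*(1)*conj(1) + 1*(-exp(2*I*pi/3))*conj(exp(-I*pi/3)) + 1*(exp(-2*I*pi/3))*conj(exp(-2*I*pi/3)) + 1*(-1)*conj(-1) + 1*(exp(2*I*pi/3))*conj(exp(2*I*pi/3)) + 1*(-exp(-2*I*pi/3))*conj(exp(I*pi/3))]
      = (1/6)[(1) + (1) + (1) + (1) + (1) + (1)] = 6/6 = 1
(Exp terms are combined using exp(i*s)*conj(exp(i*t)) = exp(i*(s-t)), and sums of them are collapsed using the identity that for every m > 1 the m distinct m-th roots of unity sum to 0, e.g. 1 + exp(2*I*pi/3) + exp(-2*I*pi/3) = 0.)
Hence the multiplicities are chi_5: 1. Dimension check: dim(chi_3)*dim(chi_2) = 1*1 = 1 and sum (mult * dim) = 1*1 = 1.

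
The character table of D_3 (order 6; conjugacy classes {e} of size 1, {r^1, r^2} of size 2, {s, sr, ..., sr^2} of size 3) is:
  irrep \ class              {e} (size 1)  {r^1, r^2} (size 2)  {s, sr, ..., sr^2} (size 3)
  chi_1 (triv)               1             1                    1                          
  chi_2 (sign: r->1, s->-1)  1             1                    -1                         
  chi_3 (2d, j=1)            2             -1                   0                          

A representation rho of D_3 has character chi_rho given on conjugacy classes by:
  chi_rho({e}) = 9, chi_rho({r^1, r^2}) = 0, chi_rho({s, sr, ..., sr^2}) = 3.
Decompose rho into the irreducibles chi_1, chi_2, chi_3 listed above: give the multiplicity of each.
Multiplicities: chi_1: 3, chi_2: 0, chi_3: 3.

Justification: Use <chi_rho, chi> = (1/|G|) sum_C |C| * chi_rho(C) * conj(chi(C)) with |G| = 6 for each irreducible chi in the table:
  <chi_rho, chi_1> = (1/6)[1*(9)*conj(1) + 2*(0)*conj(1) + 3*(3)*conj(1)]
      = (1/6)[(9) + (0) + (9)] = 18/6 = 3
  <chi_rho, chi_2> = (1/6)[1*(9)*conj(1) + 2*(0)*conj(1) + 3*(3)*conj(-1)]
      = (1/6)[(9) + (0) + (-9)] = 0/6 = 0
  <chi_rho, chi_3> = (1/6)[1*(9)*conj(2) + 2*(0)*conj(-1) + 3*(3)*conj(0)]
      = (1/6)[(18) + (0) + (0)] = 18/6 = 3
Dimension check: dim(rho) = sum (mult * dim) = 3*1 + 0*1 + 3*2 = 9 = chi_rho(e) = 9.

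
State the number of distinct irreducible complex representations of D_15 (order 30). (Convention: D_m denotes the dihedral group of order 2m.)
9

Reasoning: The number of irreducible complex representations of a finite group equals its number of conjugacy classes. D_15 has 9 conjugacy classes ((n+3)/2 for n odd), so D_15 (order 30) has exactly 9 irreducible complex representations.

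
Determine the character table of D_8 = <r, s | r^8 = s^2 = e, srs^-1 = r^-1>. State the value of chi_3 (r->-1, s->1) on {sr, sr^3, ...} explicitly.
Conjugacy classes: {e} of size 1, {r^4} of size 1, {r^1, r^7} of size 2, {r^2, r^6} of size 2, {r^3, r^5} of size 2, {s, sr^2, ...} of size 4, {sr, sr^3, ...} of size 4.
Character table:
  irrep \ class              {e} (size 1)  {r^4} (size 1)  {r^1, r^7} (size 2)  {r^2, r^6} (size 2)  {r^3, r^5} (size 2)  {s, sr^2, ...} (size 4)  {sr, sr^3, ...} (size 4)
  chi_1 (triv)               1             1               1                    1                    1                    1                        1                       
  chi_2 (sign: r->1, s->-1)  1             1               1                    1                    1                    -1                       -1                      
  chi_3 (r->-1, s->1)        1             1               -1                   1                    -1                   1                        -1                      
  chi_4 (r->-1, s->-1)       1             1               -1                   1                    -1                   -1                       1                       
  chi_5 (2d, j=1)            2             -2              sqrt(2)              0                    -sqrt(2)             0                        0                       
  chi_6 (2d, j=2)            2             2               0                    -2                   0                    0                        0                       
  chi_7 (2d, j=3)            2             -2              -sqrt(2)             0                    sqrt(2)              0                        0                       

Spot check: chi_3 (r->-1, s->1) on {sr, sr^3, ...} = -1.

Working: D_8 has order 2*8 = 16 with 7 conjugacy classes, hence 7 irreducibles. Sum of squared dims 1 + 1 + 1 + 1 + 4 + 4 + 4 = 16 = |G|. Linear characters come from the abelianisation; the 2-dimensional irreps have character r^k -> 2*cos(2*pi*j*k/8), reflections -> 0.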